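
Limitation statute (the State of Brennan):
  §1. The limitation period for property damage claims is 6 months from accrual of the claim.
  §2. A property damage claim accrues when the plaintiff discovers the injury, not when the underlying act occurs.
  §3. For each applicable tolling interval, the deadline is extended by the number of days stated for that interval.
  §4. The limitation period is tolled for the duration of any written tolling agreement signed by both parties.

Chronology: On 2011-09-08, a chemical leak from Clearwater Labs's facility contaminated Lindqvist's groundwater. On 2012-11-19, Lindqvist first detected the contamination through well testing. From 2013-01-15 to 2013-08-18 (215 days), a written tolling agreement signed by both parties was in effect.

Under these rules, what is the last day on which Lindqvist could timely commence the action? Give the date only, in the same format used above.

2013-12-20

The claim did not accrue until Lindqvist discovered the injury on 2012-11-19; the 2011-09-08 act date does not start the clock under the stated rule.
6 months from 2012-11-19 is 2013-05-19.
The period was tolled for 215 days by the written tolling agreement (2013-01-15 to 2013-08-18), pushing the deadline to 2013-12-20.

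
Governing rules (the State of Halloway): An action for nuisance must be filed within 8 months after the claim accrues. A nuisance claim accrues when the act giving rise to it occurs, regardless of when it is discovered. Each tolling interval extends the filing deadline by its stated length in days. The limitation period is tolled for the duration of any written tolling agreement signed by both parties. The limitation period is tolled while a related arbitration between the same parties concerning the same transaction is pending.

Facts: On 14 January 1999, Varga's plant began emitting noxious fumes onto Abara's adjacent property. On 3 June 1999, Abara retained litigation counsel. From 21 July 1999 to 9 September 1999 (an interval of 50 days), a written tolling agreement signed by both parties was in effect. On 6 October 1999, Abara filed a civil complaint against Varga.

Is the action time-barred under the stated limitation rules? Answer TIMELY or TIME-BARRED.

TIMELY

The limitation period began to run on 14 January 1999.
8 months from 14 January 1999 is 14 September 1999.
Because the written tolling agreement ran from 21 July 1999 to 9 September 1999, the deadline is extended by 50 days to 3 November 1999.
The other events in the timeline have no effect on the limitation period under the stated rules.
Abara filed on 6 October 1999, before the 3 November 1999 deadline, so the action is timely.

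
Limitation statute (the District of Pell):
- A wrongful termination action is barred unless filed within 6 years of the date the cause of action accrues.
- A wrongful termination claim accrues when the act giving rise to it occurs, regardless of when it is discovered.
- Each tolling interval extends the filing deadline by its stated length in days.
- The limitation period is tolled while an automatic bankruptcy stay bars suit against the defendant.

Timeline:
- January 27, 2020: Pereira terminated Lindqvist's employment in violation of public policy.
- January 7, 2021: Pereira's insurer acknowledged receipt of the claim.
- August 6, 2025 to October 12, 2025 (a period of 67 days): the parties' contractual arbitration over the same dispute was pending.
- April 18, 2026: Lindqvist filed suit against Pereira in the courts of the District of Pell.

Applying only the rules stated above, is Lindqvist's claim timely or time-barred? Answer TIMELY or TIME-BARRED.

TIME-BARRED

The limitation period began to run on January 27, 2020.
The untolled deadline — 6 years after January 27, 2020 — is January 27, 2026.
Although a pending arbitration ran from August 6, 2025 to October 12, 2025, the stated rules do not make that a tolling event, so it is disregarded.
None of the other events listed affects the running of the period under the stated rules.
The April 18, 2026 filing falls after the January 27, 2026 deadline; the claim is time-barred.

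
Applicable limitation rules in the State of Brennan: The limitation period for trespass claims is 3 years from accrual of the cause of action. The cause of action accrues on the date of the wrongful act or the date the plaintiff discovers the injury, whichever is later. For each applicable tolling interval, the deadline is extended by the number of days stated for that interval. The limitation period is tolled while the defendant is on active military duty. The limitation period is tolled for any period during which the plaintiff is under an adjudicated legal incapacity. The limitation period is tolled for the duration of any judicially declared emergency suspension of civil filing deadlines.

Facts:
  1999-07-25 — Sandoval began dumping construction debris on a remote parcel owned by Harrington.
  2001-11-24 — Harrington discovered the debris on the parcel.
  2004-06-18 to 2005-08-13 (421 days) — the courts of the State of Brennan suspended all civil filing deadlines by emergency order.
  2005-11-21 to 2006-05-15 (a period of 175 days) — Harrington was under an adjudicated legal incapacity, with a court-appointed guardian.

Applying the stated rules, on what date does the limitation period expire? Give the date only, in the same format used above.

2006-07-13

Taking the later of the act (1999-07-25) and discovery (2001-11-24), the claim accrued on 2001-11-24.
3 years from 2001-11-24 is 2004-11-24.
The emergency suspension of filing deadlines from 2004-06-18 to 2005-08-13 tolled the period for 421 days, extending the deadline to 2006-01-19.
The period was tolled for 175 days by the plaintiff's legal incapacity (2005-11-21 to 2006-05-15), pushing the deadline to 2006-07-13.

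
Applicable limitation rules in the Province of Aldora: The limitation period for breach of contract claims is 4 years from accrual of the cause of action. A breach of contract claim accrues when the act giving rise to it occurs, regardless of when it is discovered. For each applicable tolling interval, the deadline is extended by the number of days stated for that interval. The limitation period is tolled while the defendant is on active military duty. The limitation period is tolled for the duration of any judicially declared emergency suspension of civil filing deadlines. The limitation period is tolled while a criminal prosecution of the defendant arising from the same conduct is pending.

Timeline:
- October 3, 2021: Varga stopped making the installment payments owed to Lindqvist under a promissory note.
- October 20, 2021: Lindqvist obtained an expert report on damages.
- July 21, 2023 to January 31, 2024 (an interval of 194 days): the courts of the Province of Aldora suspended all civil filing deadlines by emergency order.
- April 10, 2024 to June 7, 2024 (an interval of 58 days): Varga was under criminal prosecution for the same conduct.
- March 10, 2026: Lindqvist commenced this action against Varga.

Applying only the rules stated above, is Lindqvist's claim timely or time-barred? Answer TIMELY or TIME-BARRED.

The cause of action accrued on October 3, 2021, the date of the act.
The untolled deadline — 4 years after October 3, 2021 — is October 3, 2025.
The emergency suspension of filing deadlines from July 21, 2023 to January 31, 2024 tolled the period for 194 days, extending the deadline to April 15, 2026.
The period was tolled for 58 days by the pending criminal prosecution (April 10, 2024 to June 7, 2024), pushing the deadline to June 12, 2026.
Nothing else in the chronology tolls or restarts the period.
Lindqvist filed on March 10, 2026, before the June 12, 2026 deadline, so the action is timely.

TIMELY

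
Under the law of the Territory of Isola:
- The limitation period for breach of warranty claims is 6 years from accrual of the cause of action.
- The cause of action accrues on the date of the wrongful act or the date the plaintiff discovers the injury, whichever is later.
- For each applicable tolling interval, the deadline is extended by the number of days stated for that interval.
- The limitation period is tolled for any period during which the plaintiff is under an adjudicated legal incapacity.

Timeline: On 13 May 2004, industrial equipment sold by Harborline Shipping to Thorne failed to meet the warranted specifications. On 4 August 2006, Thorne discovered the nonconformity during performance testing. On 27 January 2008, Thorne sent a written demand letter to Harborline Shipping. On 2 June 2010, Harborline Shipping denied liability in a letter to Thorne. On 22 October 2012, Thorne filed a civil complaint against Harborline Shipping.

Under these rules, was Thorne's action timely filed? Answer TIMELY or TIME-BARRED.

Taking the later of the act (13 May 2004) and discovery (4 August 2006), the claim accrued on 4 August 2006.
The untolled deadline — 6 years after 4 August 2006 — is 4 August 2012.
The other events in the timeline have no effect on the limitation period under the stated rules.
Filing on 22 October 2012 missed the 4 August 2012 deadline — the action is time-barred.

TIME-BARRED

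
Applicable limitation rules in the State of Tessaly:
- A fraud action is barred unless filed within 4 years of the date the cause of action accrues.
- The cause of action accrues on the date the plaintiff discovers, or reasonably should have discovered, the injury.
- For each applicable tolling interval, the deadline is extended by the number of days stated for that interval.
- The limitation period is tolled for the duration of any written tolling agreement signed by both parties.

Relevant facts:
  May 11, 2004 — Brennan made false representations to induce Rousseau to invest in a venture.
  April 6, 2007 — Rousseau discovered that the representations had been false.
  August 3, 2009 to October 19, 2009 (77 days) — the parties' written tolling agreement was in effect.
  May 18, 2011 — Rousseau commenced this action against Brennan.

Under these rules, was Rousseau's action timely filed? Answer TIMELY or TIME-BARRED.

The claim did not accrue until Rousseau discovered the injury on April 6, 2007; the May 11, 2004 act date does not start the clock under the stated rule.
Adding the 4 years base period to April 6, 2007 gives a deadline of April 6, 2011, before any tolling.
Because the written tolling agreement ran from August 3, 2009 to October 19, 2009, the deadline is extended by 77 days to June 22, 2011.
The May 18, 2011 filing precedes the June 22, 2011 deadline; the claim is timely.

TIMELY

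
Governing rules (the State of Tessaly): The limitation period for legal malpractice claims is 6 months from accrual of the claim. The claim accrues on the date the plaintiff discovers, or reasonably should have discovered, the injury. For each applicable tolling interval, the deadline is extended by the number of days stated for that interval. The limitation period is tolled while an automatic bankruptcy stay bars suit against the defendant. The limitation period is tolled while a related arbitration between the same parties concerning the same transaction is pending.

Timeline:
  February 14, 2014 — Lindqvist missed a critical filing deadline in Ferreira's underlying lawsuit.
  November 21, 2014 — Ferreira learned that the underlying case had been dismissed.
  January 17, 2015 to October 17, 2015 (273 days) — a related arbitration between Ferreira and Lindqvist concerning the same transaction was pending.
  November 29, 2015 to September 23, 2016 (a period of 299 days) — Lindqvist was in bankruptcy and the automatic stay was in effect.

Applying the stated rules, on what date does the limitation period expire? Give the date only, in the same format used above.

The claim did not accrue until Ferreira discovered the injury on November 21, 2014; the February 14, 2014 act date does not start the clock under the stated rule.
Adding the 6 months base period to November 21, 2014 gives a deadline of May 21, 2015, before any tolling.
Because the pending related arbitration ran from January 17, 2015 to October 17, 2015, the deadline is extended by 273 days to February 18, 2016.
The period was tolled for 299 days by the automatic bankruptcy stay (November 29, 2015 to September 23, 2016), pushing the deadline to December 13, 2016.

December 13, 2016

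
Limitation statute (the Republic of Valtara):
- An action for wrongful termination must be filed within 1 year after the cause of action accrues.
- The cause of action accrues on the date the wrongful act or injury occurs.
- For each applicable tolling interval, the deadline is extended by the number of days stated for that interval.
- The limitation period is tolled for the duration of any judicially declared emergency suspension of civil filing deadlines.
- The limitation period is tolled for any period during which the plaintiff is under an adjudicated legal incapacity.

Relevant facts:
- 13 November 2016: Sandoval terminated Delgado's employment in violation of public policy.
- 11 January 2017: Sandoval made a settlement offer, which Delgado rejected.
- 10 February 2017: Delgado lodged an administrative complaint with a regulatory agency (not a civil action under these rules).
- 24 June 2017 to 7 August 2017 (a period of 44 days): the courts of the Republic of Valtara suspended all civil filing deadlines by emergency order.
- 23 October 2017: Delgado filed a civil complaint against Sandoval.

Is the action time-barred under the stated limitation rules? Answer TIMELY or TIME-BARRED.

The cause of action accrued on 13 November 2016, the date of the act.
1 year from 13 November 2016 is 13 November 2017.
The emergency suspension of filing deadlines from 24 June 2017 to 7 August 2017 tolled the period for 44 days, extending the deadline to 27 December 2017.
The other events in the timeline have no effect on the limitation period under the stated rules.
The 23 October 2017 filing precedes the 27 December 2017 deadline; the claim is timely.

TIMELY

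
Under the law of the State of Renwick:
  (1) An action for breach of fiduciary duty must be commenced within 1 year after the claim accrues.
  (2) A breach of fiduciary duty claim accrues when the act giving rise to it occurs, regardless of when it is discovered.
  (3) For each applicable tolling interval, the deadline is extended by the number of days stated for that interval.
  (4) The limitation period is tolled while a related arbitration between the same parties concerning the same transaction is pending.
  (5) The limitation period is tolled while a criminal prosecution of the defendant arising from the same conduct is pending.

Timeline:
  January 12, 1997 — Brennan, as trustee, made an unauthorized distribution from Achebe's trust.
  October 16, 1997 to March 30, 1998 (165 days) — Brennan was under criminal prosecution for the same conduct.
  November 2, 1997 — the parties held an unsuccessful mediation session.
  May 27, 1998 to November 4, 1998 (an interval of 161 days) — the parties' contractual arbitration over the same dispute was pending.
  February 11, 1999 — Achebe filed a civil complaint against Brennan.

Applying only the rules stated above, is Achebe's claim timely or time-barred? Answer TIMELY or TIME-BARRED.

The claim accrued on January 12, 1997, the date of the act.
The untolled deadline — 1 year after January 12, 1997 — is January 12, 1998.
The period was tolled for 165 days by the pending criminal prosecution (October 16, 1997 to March 30, 1998), pushing the deadline to June 26, 1998.
The pending related arbitration from May 27, 1998 to November 4, 1998 tolled the period for 161 days, extending the deadline to December 4, 1998.
None of the other events listed affects the running of the period under the stated rules.
Filing on February 11, 1999 missed the December 4, 1998 deadline — the action is time-barred.

TIME-BARRED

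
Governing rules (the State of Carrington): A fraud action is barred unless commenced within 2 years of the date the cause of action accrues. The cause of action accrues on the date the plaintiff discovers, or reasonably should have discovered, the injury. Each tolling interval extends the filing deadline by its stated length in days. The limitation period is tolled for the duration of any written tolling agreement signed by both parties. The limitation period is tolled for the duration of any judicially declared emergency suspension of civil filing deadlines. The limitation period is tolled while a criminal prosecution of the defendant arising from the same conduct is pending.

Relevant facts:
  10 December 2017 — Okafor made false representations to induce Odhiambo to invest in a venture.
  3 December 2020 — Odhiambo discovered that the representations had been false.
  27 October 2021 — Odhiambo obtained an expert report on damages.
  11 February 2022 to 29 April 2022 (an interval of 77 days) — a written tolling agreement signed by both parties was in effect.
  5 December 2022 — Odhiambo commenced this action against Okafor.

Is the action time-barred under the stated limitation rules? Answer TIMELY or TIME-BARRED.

The claim did not accrue until Odhiambo discovered the injury on 3 December 2020; the 10 December 2017 act date does not start the clock under the stated rule.
Adding the 2 years base period to 3 December 2020 gives a deadline of 3 December 2022, before any tolling.
Because the written tolling agreement ran from 11 February 2022 to 29 April 2022, the deadline is extended by 77 days to 18 February 2023.
Nothing else in the chronology tolls or restarts the period.
The 5 December 2022 filing precedes the 18 February 2023 deadline; the claim is timely.

TIMELY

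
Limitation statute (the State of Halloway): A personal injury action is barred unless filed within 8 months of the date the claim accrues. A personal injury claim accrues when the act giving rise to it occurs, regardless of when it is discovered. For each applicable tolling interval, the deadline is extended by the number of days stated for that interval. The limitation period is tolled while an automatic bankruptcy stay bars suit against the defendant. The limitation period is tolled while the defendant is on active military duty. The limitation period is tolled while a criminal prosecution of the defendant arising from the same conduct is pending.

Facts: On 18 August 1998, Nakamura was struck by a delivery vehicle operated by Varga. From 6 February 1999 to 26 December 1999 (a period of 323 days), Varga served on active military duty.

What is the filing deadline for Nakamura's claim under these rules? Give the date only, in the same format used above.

6 March 2000

The limitation period began to run on 18 August 1998.
8 months from 18 August 1998 is 18 April 1999.
Because the defendant's active military service ran from 6 February 1999 to 26 December 1999, the deadline is extended by 323 days to 6 March 2000.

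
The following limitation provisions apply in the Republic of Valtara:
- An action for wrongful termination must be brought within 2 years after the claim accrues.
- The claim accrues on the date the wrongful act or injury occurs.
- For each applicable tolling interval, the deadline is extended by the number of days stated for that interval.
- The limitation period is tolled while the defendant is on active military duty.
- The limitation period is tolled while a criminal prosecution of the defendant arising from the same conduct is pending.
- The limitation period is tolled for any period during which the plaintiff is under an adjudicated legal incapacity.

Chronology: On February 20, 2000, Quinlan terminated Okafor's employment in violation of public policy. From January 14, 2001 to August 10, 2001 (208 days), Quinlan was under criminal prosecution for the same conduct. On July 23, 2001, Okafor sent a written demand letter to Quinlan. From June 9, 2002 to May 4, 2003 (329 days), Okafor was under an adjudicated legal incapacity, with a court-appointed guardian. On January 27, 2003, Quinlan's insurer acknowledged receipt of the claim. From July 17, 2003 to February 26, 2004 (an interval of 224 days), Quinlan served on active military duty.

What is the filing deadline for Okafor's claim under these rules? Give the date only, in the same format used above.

March 22, 2004

The claim accrued on February 20, 2000, when the wrongful act occurred.
The untolled deadline — 2 years after February 20, 2000 — is February 20, 2002.
The pending criminal prosecution from January 14, 2001 to August 10, 2001 tolled the period for 208 days, extending the deadline to September 16, 2002.
The plaintiff's legal incapacity from June 9, 2002 to May 4, 2003 tolled the period for 329 days, extending the deadline to August 11, 2003.
The period was tolled for 224 days by the defendant's active military service (July 17, 2003 to February 26, 2004), pushing the deadline to March 22, 2004.
The other events in the timeline have no effect on the limitation period under the stated rules.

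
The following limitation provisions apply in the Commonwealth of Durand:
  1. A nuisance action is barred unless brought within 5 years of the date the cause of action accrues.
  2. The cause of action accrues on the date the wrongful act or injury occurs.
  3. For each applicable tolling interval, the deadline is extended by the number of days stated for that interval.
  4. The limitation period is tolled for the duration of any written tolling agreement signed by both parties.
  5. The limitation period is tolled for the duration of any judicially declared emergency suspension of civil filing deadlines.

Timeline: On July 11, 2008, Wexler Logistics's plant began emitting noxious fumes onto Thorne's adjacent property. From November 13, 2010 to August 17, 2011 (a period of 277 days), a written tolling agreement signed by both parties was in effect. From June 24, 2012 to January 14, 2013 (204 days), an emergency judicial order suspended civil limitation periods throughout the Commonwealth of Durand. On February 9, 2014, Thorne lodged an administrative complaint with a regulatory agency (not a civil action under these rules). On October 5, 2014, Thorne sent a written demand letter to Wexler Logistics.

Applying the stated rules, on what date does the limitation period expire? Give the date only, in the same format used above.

November 4, 2014

The cause of action accrued on July 11, 2008, the date of the act.
Adding the 5 years base period to July 11, 2008 gives a deadline of July 11, 2013, before any tolling.
The written tolling agreement from November 13, 2010 to August 17, 2011 tolled the period for 277 days, extending the deadline to April 14, 2014.
The period was tolled for 204 days by the emergency suspension of filing deadlines (June 24, 2012 to January 14, 2013), pushing the deadline to November 4, 2014.
None of the other events listed affects the running of the period under the stated rules.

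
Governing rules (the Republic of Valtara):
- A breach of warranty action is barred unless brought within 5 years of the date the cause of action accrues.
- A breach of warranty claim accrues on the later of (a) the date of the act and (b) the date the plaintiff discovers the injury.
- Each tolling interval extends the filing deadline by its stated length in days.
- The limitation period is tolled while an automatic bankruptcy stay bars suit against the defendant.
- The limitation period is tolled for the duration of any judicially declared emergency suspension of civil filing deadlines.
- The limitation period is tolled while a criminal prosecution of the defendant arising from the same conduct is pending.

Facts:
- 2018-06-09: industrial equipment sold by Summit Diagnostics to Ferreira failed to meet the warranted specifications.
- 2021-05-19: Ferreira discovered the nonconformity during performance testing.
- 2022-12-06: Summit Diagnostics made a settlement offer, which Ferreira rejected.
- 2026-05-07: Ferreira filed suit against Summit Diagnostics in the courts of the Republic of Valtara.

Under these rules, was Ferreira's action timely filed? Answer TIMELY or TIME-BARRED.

The claim accrued on 2021-05-19 — the later of the 2018-06-09 act and the 2021-05-19 discovery.
Adding the 5 years base period to 2021-05-19 gives a deadline of 2026-05-19, before any tolling.
The other events in the timeline have no effect on the limitation period under the stated rules.
Ferreira filed on 2026-05-07, before the 2026-05-19 deadline, so the action is timely.

TIMELY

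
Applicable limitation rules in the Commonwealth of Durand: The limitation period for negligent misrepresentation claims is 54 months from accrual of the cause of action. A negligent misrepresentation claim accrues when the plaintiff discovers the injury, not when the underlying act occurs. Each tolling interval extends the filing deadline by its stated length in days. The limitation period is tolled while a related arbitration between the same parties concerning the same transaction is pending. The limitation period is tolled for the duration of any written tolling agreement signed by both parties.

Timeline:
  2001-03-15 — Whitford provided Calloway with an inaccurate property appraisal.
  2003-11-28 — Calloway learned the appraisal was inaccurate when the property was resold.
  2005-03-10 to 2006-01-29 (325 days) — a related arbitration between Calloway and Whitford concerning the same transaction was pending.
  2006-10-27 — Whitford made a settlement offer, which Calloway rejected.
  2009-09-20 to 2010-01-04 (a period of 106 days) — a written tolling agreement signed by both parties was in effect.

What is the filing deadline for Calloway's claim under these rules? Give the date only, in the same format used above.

2009-04-18

The claim did not accrue until Calloway discovered the injury on 2003-11-28; the 2001-03-15 act date does not start the clock under the stated rule.
The untolled deadline — 54 months after 2003-11-28 — is 2008-05-28.
The period was tolled for 325 days by the pending related arbitration (2005-03-10 to 2006-01-29), pushing the deadline to 2009-04-18.
The written tolling agreement from 2009-09-20 to 2010-01-04 began after the period had already run on 2009-04-18, so it has no tolling effect.
The other events in the timeline have no effect on the limitation period under the stated rules.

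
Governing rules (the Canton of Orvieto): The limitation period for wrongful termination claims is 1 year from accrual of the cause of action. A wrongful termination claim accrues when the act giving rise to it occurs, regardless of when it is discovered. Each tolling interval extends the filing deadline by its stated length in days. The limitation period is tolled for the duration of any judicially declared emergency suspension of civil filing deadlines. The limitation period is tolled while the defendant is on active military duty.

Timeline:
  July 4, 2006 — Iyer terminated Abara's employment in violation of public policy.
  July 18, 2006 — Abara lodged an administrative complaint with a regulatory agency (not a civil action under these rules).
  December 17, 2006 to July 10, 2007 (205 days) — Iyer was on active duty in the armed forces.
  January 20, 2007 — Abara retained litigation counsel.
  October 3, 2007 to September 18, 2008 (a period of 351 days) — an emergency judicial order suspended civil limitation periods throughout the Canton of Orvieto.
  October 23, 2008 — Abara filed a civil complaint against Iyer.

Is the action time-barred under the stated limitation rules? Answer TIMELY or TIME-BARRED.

TIMELY

The limitation period began to run on July 4, 2006.
1 year from July 4, 2006 is July 4, 2007.
The defendant's active military service from December 17, 2006 to July 10, 2007 tolled the period for 205 days, extending the deadline to January 25, 2008.
The period was tolled for 351 days by the emergency suspension of filing deadlines (October 3, 2007 to September 18, 2008), pushing the deadline to January 10, 2009.
None of the other events listed affects the running of the period under the stated rules.
Abara filed on October 23, 2008, before the January 10, 2009 deadline, so the action is timely.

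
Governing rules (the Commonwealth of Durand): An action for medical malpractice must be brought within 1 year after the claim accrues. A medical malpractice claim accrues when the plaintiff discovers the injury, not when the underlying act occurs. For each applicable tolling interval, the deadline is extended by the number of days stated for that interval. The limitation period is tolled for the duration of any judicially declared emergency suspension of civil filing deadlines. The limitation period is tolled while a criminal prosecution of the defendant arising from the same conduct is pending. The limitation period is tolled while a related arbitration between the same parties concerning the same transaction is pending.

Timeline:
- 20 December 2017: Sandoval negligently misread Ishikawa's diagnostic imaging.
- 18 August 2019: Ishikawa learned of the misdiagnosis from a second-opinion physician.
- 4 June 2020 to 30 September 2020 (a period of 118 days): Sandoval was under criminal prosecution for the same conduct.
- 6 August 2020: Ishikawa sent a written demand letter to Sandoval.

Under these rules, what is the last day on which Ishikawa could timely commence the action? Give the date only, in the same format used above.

14 December 2020

Accrual is tied to discovery, so the period began on 18 August 2019 rather than on 20 December 2017 when the act occurred.
The untolled deadline — 1 year after 18 August 2019 — is 18 August 2020.
The period was tolled for 118 days by the pending criminal prosecution (4 June 2020 to 30 September 2020), pushing the deadline to 14 December 2020.
Nothing else in the chronology tolls or restarts the period.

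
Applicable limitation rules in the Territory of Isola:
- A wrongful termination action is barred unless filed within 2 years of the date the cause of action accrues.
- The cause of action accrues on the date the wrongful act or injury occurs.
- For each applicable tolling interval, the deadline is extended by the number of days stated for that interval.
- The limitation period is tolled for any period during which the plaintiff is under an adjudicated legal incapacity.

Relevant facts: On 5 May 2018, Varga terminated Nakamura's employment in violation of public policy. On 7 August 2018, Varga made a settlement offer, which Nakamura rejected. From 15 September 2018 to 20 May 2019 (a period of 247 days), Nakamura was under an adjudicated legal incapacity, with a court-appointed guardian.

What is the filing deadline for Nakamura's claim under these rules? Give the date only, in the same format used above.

7 January 2021

The claim accrued on 5 May 2018, when the wrongful act occurred.
The untolled deadline — 2 years after 5 May 2018 — is 5 May 2020.
The plaintiff's legal incapacity from 15 September 2018 to 20 May 2019 tolled the period for 247 days, extending the deadline to 7 January 2021.
The other events in the timeline have no effect on the limitation period under the stated rules.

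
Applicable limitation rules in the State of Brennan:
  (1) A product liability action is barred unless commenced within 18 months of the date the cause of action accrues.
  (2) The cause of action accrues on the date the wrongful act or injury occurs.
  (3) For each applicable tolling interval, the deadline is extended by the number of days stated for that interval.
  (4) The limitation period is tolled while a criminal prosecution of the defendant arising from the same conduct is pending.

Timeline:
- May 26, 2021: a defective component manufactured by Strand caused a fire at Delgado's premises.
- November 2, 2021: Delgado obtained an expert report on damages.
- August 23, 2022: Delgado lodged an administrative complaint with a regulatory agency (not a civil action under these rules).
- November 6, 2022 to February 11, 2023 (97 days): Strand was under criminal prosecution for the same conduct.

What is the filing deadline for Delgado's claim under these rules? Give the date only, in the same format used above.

The claim accrued on May 26, 2021, when the wrongful act occurred.
Adding the 18 months base period to May 26, 2021 gives a deadline of November 26, 2022, before any tolling.
Because the pending criminal prosecution ran from November 6, 2022 to February 11, 2023, the deadline is extended by 97 days to March 3, 2023.
None of the other events listed affects the running of the period under the stated rules.

March 3, 2023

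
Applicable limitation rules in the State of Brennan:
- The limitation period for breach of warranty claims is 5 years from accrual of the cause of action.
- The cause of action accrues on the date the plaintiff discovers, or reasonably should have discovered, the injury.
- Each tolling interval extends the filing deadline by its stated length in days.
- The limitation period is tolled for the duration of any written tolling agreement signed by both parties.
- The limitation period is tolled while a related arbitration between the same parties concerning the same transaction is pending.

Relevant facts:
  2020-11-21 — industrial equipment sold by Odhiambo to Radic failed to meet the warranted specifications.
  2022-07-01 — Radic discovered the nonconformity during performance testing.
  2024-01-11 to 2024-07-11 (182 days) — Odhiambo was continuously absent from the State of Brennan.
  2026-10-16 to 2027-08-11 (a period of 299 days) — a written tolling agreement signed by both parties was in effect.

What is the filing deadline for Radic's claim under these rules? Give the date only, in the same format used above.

2028-04-25

Accrual is tied to discovery, so the period began on 2022-07-01 rather than on 2020-11-21 when the act occurred.
5 years from 2022-07-01 is 2027-07-01.
The written tolling agreement from 2026-10-16 to 2027-08-11 tolled the period for 299 days, extending the deadline to 2028-04-25.
No stated provision tolls the period for the defendant's absence, so the interval from 2024-01-11 to 2024-07-11 has no effect on the deadline.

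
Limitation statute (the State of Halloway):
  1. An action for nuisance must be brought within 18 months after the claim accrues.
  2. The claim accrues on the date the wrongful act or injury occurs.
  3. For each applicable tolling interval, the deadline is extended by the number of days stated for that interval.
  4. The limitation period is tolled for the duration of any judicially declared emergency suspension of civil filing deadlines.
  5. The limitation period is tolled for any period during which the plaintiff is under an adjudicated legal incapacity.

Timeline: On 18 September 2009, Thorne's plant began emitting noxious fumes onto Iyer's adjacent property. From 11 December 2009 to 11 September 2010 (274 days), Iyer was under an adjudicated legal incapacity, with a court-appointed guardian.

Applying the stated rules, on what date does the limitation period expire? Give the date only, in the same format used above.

The claim accrued on 18 September 2009, the date of the act.
Adding the 18 months base period to 18 September 2009 gives a deadline of 18 March 2011, before any tolling.
The period was tolled for 274 days by the plaintiff's legal incapacity (11 December 2009 to 11 September 2010), pushing the deadline to 17 December 2011.

17 December 2011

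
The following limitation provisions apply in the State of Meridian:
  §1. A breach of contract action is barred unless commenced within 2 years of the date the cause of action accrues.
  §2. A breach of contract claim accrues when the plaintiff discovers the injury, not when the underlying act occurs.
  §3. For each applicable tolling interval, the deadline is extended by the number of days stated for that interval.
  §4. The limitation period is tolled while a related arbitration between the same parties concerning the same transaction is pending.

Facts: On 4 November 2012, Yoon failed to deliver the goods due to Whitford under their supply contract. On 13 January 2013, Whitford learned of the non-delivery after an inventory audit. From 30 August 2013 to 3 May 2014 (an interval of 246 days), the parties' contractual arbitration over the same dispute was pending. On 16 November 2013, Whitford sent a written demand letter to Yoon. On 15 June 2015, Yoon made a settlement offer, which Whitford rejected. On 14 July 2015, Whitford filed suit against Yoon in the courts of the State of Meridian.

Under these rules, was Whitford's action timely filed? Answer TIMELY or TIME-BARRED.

TIMELY

The claim did not accrue until Whitford discovered the injury on 13 January 2013; the 4 November 2012 act date does not start the clock under the stated rule.
Adding the 2 years base period to 13 January 2013 gives a deadline of 13 January 2015, before any tolling.
The pending related arbitration from 30 August 2013 to 3 May 2014 tolled the period for 246 days, extending the deadline to 16 September 2015.
None of the other events listed affects the running of the period under the stated rules.
Whitford filed on 14 July 2015, before the 16 September 2015 deadline, so the action is timely.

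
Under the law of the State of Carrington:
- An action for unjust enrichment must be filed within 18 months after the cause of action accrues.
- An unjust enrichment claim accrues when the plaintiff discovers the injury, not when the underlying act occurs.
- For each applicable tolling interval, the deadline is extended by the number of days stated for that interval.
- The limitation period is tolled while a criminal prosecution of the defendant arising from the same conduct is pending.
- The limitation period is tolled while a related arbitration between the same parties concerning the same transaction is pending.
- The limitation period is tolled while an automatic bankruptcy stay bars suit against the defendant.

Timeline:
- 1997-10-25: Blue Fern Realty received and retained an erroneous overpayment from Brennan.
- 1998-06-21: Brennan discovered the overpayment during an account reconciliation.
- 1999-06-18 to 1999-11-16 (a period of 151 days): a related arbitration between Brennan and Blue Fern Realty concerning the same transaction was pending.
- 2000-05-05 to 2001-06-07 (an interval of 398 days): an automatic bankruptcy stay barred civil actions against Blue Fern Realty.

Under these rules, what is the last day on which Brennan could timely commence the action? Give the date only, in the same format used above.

Under the discovery rule, the claim accrued on 1998-06-21, when Brennan discovered the injury — not on the 1997-10-25 date of the underlying act.
The untolled deadline — 18 months after 1998-06-21 — is 1999-12-21.
Because the pending related arbitration ran from 1999-06-18 to 1999-11-16, the deadline is extended by 151 days to 2000-05-20.
The period was tolled for 398 days by the automatic bankruptcy stay (2000-05-05 to 2001-06-07), pushing the deadline to 2001-06-22.

2001-06-22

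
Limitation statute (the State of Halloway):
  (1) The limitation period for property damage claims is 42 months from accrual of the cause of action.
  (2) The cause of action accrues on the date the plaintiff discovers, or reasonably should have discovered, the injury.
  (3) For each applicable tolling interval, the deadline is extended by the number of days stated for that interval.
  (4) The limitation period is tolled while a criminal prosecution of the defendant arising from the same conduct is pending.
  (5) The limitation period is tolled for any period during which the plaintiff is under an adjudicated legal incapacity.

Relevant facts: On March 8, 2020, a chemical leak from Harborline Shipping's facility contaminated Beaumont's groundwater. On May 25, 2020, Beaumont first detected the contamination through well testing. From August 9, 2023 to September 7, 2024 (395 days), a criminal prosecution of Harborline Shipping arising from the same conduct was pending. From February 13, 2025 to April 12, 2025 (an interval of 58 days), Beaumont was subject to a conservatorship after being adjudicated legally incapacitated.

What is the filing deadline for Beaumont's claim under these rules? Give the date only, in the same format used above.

December 24, 2024

The claim did not accrue until Beaumont discovered the injury on May 25, 2020; the March 8, 2020 act date does not start the clock under the stated rule.
42 months from May 25, 2020 is November 25, 2023.
The pending criminal prosecution from August 9, 2023 to September 7, 2024 tolled the period for 395 days, extending the deadline to December 24, 2024.
The plaintiff's legal incapacity from February 13, 2025 to April 12, 2025 began after the period had already run on December 24, 2024, so it has no tolling effect.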